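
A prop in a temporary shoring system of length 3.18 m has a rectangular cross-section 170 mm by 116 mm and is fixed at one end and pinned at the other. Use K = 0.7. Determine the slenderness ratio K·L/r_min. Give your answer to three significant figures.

For a rectangle r_min = b/√12 = 116/√12 = 33.49 mm
L_e = K·L = 0.7 × 3.18 m = 2.226 m = 2226.0 mm
λ = L_e / r_min = 2226.0 / 33.49 = 66.5

λ ≈ 66.5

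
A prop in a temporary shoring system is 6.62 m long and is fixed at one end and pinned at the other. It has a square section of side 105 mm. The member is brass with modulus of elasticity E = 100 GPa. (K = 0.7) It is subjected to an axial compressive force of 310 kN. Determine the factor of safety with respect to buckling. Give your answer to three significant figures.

I = a⁴/12 = 105⁴/12 = 1.013×10^7 mm⁴
I = 1.013×10^7 mm⁴ = 1.013×10^-5 m⁴
Effective length L_e = K·L = 0.7 × 6.62 = 4.634 m
P_cr = π²EI / L_e² = π² × 100×10⁹ × 1.013×10^-5 / 4.634² = 4.655×10^5 N
Factor of safety n = P_cr / P = 465.55 / 310 = 1.50

n ≈ 1.50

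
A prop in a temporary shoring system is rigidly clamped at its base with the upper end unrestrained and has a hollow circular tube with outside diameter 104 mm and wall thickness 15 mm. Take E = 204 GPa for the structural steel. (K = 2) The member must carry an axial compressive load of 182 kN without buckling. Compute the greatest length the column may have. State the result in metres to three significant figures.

Inner diameter d_i = 104 − 2×15 = 74.00 mm
I = π(d_o⁴ − d_i⁴)/64 = π(104⁴ − 74.00⁴)/64 = 4.271×10^6 mm⁴
I = 4.271×10^-6 m⁴
At the buckling limit P_cr = P = 1.820×10^5 N
From P_cr = π²EI/(K·L)²:  L = (1/K)·√(π²EI/P_cr) = (1/2)·√(π²×2.04×10^11×4.271×10^-6/1.820×10^5)
L = 3.44 m

L_max ≈ 3.44 m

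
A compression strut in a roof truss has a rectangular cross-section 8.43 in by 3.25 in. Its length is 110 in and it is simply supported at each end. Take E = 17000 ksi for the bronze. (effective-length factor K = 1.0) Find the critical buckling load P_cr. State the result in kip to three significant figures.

Buckling occurs about the weak axis: I_min = h·b³/12 with b = 3.25 in (the shorter side).
I_min = 8.43×3.25³/12 = 24.12 in⁴
Effective length L_e = K·L = 1 × 110 = 110.0 in
P_cr = π²EI / L_e² = π² × 17000×10³ × 24.12 / 110.0² = 3.344×10^5 lb

P_cr ≈ 334 kip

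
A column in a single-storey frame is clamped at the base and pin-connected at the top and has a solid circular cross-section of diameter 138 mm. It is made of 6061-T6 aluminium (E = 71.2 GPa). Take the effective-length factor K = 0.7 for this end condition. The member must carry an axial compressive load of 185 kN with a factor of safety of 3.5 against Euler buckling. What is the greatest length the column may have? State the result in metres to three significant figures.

I = πd⁴/64 = π×138⁴/64 = 1.780×10^7 mm⁴
I = 1.780×10^-5 m⁴
Required critical load P_cr = n·P = 3.5 × 185 = 647.5 kN = 6.475×10^5 N
From P_cr = π²EI/(K·L)²:  L = (1/K)·√(π²EI/P_cr) = (1/0.7)·√(π²×7.12×10^10×1.780×10^-5/6.475×10^5)
L = 6.28 m

L_max ≈ 6.28 m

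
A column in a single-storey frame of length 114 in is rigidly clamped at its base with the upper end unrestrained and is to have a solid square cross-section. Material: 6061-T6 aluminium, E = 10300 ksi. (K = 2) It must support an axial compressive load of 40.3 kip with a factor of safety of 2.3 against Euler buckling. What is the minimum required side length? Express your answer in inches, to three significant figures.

a ≈ 4.88 in

Required P_cr = n·P = 2.3 × 40.3 = 92.69 kip
L_e = K·L = 2 × 114 = 228.0 in
Required I = P_cr·L_e²/(π²E) = 9.269×10^4 × 228.0² / (π² × 1.03×10^7) = 47.40 in⁴
Solid square: I = a⁴/12  ⇒  a = (12I)^(1/4) = (12×47.40)^(1/4) = 4.88 in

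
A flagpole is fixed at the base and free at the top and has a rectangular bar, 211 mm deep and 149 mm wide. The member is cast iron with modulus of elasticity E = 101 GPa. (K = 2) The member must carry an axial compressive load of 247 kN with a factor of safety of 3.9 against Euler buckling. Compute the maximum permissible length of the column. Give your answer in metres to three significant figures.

L_max ≈ 3.88 m

Buckling occurs about the weak axis: I_min = h·b³/12 with b = 149 mm (the shorter side).
I_min = 211×149³/12 = 5.816×10^7 mm⁴
I = 5.816×10^-5 m⁴
Required critical load P_cr = n·P = 3.9 × 247 = 963.3 kN = 9.633×10^5 N
From P_cr = π²EI/(K·L)²:  L = (1/K)·√(π²EI/P_cr) = (1/2)·√(π²×1.01×10^11×5.816×10^-5/9.633×10^5)
L = 3.88 m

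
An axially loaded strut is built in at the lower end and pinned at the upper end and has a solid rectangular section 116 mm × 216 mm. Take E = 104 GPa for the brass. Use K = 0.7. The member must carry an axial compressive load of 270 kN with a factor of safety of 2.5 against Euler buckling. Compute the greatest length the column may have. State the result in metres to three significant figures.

Buckling occurs about the weak axis: I_min = h·b³/12 with b = 116 mm (the shorter side).
I_min = 216×116³/12 = 2.810×10^7 mm⁴
I = 2.810×10^-5 m⁴
Required critical load P_cr = n·P = 2.5 × 270 = 675.0 kN = 6.750×10^5 N
From P_cr = π²EI/(K·L)²:  L = (1/K)·√(π²EI/P_cr) = (1/0.7)·√(π²×1.04×10^11×2.810×10^-5/6.750×10^5)
L = 9.34 m

L_max ≈ 9.34 m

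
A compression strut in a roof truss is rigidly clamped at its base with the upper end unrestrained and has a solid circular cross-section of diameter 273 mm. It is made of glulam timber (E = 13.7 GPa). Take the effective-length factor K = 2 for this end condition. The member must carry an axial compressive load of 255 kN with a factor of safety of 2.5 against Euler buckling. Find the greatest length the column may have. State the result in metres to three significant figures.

I = πd⁴/64 = π×273⁴/64 = 2.727×10^8 mm⁴
I = 2.727×10^-4 m⁴
Required critical load P_cr = n·P = 2.5 × 255 = 637.5 kN = 6.375×10^5 N
From P_cr = π²EI/(K·L)²:  L = (1/K)·√(π²EI/P_cr) = (1/2)·√(π²×1.37×10^10×2.727×10^-4/6.375×10^5)
L = 3.80 m

L_max ≈ 3.80 m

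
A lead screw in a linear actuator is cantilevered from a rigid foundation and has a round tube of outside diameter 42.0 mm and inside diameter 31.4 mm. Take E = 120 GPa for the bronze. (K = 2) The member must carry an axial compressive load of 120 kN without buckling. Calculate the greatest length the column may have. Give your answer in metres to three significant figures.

d_o = 42.0 mm, d_i = 31.4 mm
I = π(d_o⁴ − d_i⁴)/64 = π(42.0⁴ − 31.40⁴)/64 = 1.050×10^5 mm⁴
I = 1.050×10^-7 m⁴
At the buckling limit P_cr = P = 1.200×10^5 N
From P_cr = π²EI/(K·L)²:  L = (1/K)·√(π²EI/P_cr) = (1/2)·√(π²×1.20×10^11×1.050×10^-7/1.200×10^5)
L = 0.509 m

L_max ≈ 0.509 m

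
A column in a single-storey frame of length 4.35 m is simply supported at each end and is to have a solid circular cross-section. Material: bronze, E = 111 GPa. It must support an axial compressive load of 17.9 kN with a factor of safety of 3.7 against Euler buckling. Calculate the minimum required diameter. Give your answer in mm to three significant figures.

Required P_cr = n·P = 3.7 × 17.9 = 66.23 kN
L_e = K·L = 1 × 4.35 = 4.350 m
Required I = P_cr·L_e²/(π²E) = 6.623×10^4 × 4.350² / (π² × 1.11×10^11) = 1.144×10^-6 m⁴
I_req = 1.144×10^6 mm⁴
Solid circle: I = πd⁴/64  ⇒  d = (64I/π)^(1/4) = (64×1.144×10^6/π)^(1/4) = 69.5 mm

d ≈ 69.5 mm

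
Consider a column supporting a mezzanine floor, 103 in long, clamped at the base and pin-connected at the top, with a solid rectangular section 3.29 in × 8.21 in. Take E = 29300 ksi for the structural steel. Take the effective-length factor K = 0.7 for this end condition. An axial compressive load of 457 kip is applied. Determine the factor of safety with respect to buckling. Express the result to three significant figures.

Buckling occurs about the weak axis: I_min = h·b³/12 with b = 3.29 in (the shorter side).
I_min = 8.21×3.29³/12 = 24.36 in⁴
Effective length L_e = K·L = 0.7 × 103 = 72.10 in
P_cr = π²EI / L_e² = π² × 29300×10³ × 24.36 / 72.10² = 1.355×10^6 lb
Factor of safety n = P_cr / P = 1355.3 / 457 = 2.97

n ≈ 2.97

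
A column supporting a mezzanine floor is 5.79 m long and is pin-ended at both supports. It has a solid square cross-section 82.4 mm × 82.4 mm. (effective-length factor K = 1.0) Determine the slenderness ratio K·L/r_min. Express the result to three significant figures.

λ ≈ 243

I = a⁴/12 = 82.4⁴/12 = 3.842×10^6 mm⁴
A = 6.790×10^3 mm²;  r_min = √(I/A) = √(3.842×10^6/6.790×10^3) = 23.79 mm
L_e = K·L = 1 × 5.79 m = 5.790 m = 5790.0 mm
λ = L_e / r_min = 5790.0 / 23.79 = 243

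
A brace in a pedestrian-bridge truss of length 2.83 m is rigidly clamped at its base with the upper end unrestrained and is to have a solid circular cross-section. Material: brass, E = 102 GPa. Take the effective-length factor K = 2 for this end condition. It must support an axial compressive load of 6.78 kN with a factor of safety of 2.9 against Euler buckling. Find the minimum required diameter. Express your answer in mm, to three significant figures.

Required P_cr = n·P = 2.9 × 6.78 = 19.66 kN
L_e = K·L = 2 × 2.83 = 5.660 m
Required I = P_cr·L_e²/(π²E) = 1.966×10^4 × 5.660² / (π² × 1.02×10^11) = 6.257×10^-7 m⁴
I_req = 6.257×10^5 mm⁴
Solid circle: I = πd⁴/64  ⇒  d = (64I/π)^(1/4) = (64×6.257×10^5/π)^(1/4) = 59.8 mm

d ≈ 59.8 mm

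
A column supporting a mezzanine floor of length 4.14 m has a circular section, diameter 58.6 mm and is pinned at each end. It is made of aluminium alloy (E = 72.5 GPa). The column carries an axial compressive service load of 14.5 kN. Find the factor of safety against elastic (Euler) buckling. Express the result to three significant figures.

I = πd⁴/64 = π×58.6⁴/64 = 5.788×10^5 mm⁴
I = 5.788×10^5 mm⁴ = 5.788×10^-7 m⁴
Effective length L_e = K·L = 1 × 4.14 = 4.140 m
P_cr = π²EI / L_e² = π² × 72.5×10⁹ × 5.788×10^-7 / 4.140² = 2.417×10^4 N
Factor of safety n = P_cr / P = 24.166 / 14.5 = 1.67

n ≈ 1.67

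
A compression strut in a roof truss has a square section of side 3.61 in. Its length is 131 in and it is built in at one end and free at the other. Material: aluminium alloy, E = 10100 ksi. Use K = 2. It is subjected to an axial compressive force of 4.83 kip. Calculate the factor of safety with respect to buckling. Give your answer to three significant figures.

I = a⁴/12 = 3.61⁴/12 = 14.15 in⁴
Effective length L_e = K·L = 2 × 131 = 262.0 in
P_cr = π²EI / L_e² = π² × 10100×10³ × 14.15 / 262.0² = 2.055×10^4 lb
Factor of safety n = P_cr / P = 20.553 / 4.83 = 4.26

n ≈ 4.26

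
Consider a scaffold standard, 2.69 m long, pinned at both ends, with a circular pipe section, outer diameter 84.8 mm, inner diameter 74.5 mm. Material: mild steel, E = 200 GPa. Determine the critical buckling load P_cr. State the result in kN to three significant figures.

d_o = 84.8 mm, d_i = 74.5 mm
I = π(d_o⁴ − d_i⁴)/64 = π(84.8⁴ − 74.50⁴)/64 = 1.026×10^6 mm⁴
I = 1.026×10^6 mm⁴ = 1.026×10^-6 m⁴
Effective length L_e = K·L = 1 × 2.69 = 2.690 m
P_cr = π²EI / L_e² = π² × 200×10⁹ × 1.026×10^-6 / 2.690² = 2.799×10^5 N

P_cr ≈ 280 kN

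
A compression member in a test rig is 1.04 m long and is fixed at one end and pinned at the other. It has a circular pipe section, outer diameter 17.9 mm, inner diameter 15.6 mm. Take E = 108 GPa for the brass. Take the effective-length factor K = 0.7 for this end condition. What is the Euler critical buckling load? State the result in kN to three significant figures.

P_cr ≈ 4.29 kN

d_o = 17.9 mm, d_i = 15.6 mm
I = π(d_o⁴ − d_i⁴)/64 = π(17.9⁴ − 15.60⁴)/64 = 2.132×10^3 mm⁴
I = 2.132×10^3 mm⁴ = 2.132×10^-9 m⁴
Effective length L_e = K·L = 0.7 × 1.04 = 0.7280 m
P_cr = π²EI / L_e² = π² × 108×10⁹ × 2.132×10^-9 / 0.7280² = 4.288×10^3 N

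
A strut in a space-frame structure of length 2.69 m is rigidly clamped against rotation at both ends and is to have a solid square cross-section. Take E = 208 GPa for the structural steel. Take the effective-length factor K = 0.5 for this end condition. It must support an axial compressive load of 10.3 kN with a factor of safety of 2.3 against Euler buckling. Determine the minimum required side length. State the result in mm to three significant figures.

Required P_cr = n·P = 2.3 × 10.3 = 23.69 kN
L_e = K·L = 0.5 × 2.69 = 1.345 m
Required I = P_cr·L_e²/(π²E) = 2.369×10^4 × 1.345² / (π² × 2.08×10^11) = 2.088×10^-8 m⁴
I_req = 2.088×10^4 mm⁴
Solid square: I = a⁴/12  ⇒  a = (12I)^(1/4) = (12×2.088×10^4)^(1/4) = 22.4 mm

a ≈ 22.4 mm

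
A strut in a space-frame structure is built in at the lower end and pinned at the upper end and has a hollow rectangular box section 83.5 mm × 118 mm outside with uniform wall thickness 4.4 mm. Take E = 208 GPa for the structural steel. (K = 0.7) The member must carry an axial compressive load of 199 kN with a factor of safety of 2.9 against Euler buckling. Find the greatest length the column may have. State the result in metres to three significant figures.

Inner dimensions: h_i = 118 − 2×4.4 = 109.2 mm, b_i = 83.5 − 2×4.4 = 74.70 mm
Weak-axis I_min = (h_o·b_o³ − h_i·b_i³)/12 with b_o = 83.5, b_i = 74.70 mm (shorter outer/inner sides).
I_min = (118×83.5³ − 109.2×74.70³)/12 = 1.932×10^6 mm⁴
I = 1.932×10^-6 m⁴
Required critical load P_cr = n·P = 2.9 × 199 = 577.1 kN = 5.771×10^5 N
From P_cr = π²EI/(K·L)²:  L = (1/K)·√(π²EI/P_cr) = (1/0.7)·√(π²×2.08×10^11×1.932×10^-6/5.771×10^5)
L = 3.74 m

L_max ≈ 3.74 m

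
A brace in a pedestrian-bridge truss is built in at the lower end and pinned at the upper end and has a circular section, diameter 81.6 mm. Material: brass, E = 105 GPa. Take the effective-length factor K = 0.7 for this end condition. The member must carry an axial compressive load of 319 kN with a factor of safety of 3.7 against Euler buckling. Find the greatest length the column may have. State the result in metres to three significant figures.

I = πd⁴/64 = π×81.6⁴/64 = 2.176×10^6 mm⁴
I = 2.176×10^-6 m⁴
Required critical load P_cr = n·P = 3.7 × 319 = 1180 kN = 1.180×10^6 N
From P_cr = π²EI/(K·L)²:  L = (1/K)·√(π²EI/P_cr) = (1/0.7)·√(π²×1.05×10^11×2.176×10^-6/1.180×10^6)
L = 1.97 m

L_max ≈ 1.97 m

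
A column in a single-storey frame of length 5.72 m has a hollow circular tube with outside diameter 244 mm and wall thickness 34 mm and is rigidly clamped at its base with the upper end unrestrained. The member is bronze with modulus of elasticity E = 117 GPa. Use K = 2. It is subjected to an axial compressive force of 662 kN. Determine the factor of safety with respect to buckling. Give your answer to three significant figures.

n ≈ 1.69

Inner diameter d_i = 244 − 2×34 = 176.0 mm
I = π(d_o⁴ − d_i⁴)/64 = π(244⁴ − 176.0⁴)/64 = 1.269×10^8 mm⁴
I = 1.269×10^8 mm⁴ = 1.269×10^-4 m⁴
Effective length L_e = K·L = 2 × 5.72 = 11.44 m
P_cr = π²EI / L_e² = π² × 117×10⁹ × 1.269×10^-4 / 11.44² = 1.120×10^6 N
Factor of safety n = P_cr / P = 1119.6 / 662 = 1.69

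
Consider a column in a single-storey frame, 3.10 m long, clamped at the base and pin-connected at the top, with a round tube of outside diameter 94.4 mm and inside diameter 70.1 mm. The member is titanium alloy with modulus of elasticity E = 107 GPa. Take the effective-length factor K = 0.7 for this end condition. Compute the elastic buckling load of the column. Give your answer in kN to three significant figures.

d_o = 94.4 mm, d_i = 70.1 mm
I = π(d_o⁴ − d_i⁴)/64 = π(94.4⁴ − 70.10⁴)/64 = 2.713×10^6 mm⁴
I = 2.713×10^6 mm⁴ = 2.713×10^-6 m⁴
Effective length L_e = K·L = 0.7 × 3.10 = 2.170 m
P_cr = π²EI / L_e² = π² × 107×10⁹ × 2.713×10^-6 / 2.170² = 6.084×10^5 N

P_cr ≈ 608 kN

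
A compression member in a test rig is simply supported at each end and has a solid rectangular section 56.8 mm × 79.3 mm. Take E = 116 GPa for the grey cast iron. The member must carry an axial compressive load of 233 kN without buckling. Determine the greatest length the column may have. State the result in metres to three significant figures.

Buckling occurs about the weak axis: I_min = h·b³/12 with b = 56.8 mm (the shorter side).
I_min = 79.3×56.8³/12 = 1.211×10^6 mm⁴
I = 1.211×10^-6 m⁴
At the buckling limit P_cr = P = 2.330×10^5 N
From P_cr = π²EI/(K·L)²:  L = (1/K)·√(π²EI/P_cr) = (1/1)·√(π²×1.16×10^11×1.211×10^-6/2.330×10^5)
L = 2.44 m

L_max ≈ 2.44 m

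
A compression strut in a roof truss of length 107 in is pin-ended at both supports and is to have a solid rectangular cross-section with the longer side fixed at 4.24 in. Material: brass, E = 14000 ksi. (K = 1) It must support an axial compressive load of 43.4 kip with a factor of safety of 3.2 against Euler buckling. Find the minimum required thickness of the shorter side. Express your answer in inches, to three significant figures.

Required P_cr = n·P = 3.2 × 43.4 = 138.9 kip
L_e = K·L = 1 × 107 = 107.0 in
Required I = P_cr·L_e²/(π²E) = 1.389×10^5 × 107.0² / (π² × 1.40×10^7) = 11.51 in⁴
Rectangle, weak axis: I_min = h·b³/12 with h = 4.24 in fixed  ⇒  b = (12I/h)^(1/3) = 3.19 in

b ≈ 3.19 in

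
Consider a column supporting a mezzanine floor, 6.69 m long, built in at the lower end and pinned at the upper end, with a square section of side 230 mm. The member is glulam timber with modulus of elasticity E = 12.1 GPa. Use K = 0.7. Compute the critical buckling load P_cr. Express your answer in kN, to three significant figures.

I = a⁴/12 = 230⁴/12 = 2.332×10^8 mm⁴
I = 2.332×10^8 mm⁴ = 2.332×10^-4 m⁴
Effective length L_e = K·L = 0.7 × 6.69 = 4.683 m
P_cr = π²EI / L_e² = π² × 12.1×10⁹ × 2.332×10^-4 / 4.683² = 1.270×10^6 N

P_cr ≈ 1270 kN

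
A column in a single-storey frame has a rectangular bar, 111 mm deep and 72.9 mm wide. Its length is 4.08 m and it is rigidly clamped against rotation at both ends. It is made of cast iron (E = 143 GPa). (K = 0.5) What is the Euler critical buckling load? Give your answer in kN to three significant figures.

Buckling occurs about the weak axis: I_min = h·b³/12 with b = 72.9 mm (the shorter side).
I_min = 111×72.9³/12 = 3.584×10^6 mm⁴
I = 3.584×10^6 mm⁴ = 3.584×10^-6 m⁴
Effective length L_e = K·L = 0.5 × 4.08 = 2.040 m
P_cr = π²EI / L_e² = π² × 143×10⁹ × 3.584×10^-6 / 2.040² = 1.215×10^6 N

P_cr ≈ 1220 kN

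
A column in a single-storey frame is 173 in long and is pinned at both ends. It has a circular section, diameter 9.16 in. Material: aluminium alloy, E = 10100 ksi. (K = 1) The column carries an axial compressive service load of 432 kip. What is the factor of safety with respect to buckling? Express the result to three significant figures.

n ≈ 2.66

I = πd⁴/64 = π×9.16⁴/64 = 345.6 in⁴
Effective length L_e = K·L = 1 × 173 = 173.0 in
P_cr = π²EI / L_e² = π² × 10100×10³ × 345.6 / 173.0² = 1.151×10^6 lb
Factor of safety n = P_cr / P = 1151.0 / 432 = 2.66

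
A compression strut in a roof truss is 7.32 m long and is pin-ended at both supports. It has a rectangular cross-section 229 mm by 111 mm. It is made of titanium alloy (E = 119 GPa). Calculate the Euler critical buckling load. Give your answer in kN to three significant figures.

Buckling occurs about the weak axis: I_min = h·b³/12 with b = 111 mm (the shorter side).
I_min = 229×111³/12 = 2.610×10^7 mm⁴
I = 2.610×10^7 mm⁴ = 2.610×10^-5 m⁴
Effective length L_e = K·L = 1 × 7.32 = 7.320 m
P_cr = π²EI / L_e² = π² × 119×10⁹ × 2.610×10^-5 / 7.320² = 5.721×10^5 N

P_cr ≈ 572 kN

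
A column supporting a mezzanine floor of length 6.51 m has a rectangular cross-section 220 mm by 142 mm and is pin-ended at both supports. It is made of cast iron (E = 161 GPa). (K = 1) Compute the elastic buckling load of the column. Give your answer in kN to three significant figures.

P_cr ≈ 1970 kN

Buckling occurs about the weak axis: I_min = h·b³/12 with b = 142 mm (the shorter side).
I_min = 220×142³/12 = 5.249×10^7 mm⁴
I = 5.249×10^7 mm⁴ = 5.249×10^-5 m⁴
Effective length L_e = K·L = 1 × 6.51 = 6.510 m
P_cr = π²EI / L_e² = π² × 161×10⁹ × 5.249×10^-5 / 6.510² = 1.968×10^6 N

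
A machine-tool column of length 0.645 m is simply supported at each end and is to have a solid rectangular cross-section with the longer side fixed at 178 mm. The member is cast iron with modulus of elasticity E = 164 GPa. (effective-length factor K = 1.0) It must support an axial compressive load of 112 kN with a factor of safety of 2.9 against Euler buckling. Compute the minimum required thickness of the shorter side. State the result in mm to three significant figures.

b ≈ 17.8 mm

Required P_cr = n·P = 2.9 × 112 = 324.8 kN
L_e = K·L = 1 × 0.645 = 0.6450 m
Required I = P_cr·L_e²/(π²E) = 3.248×10^5 × 0.6450² / (π² × 1.64×10^11) = 8.348×10^-8 m⁴
I_req = 8.348×10^4 mm⁴
Rectangle, weak axis: I_min = h·b³/12 with h = 178 mm fixed  ⇒  b = (12I/h)^(1/3) = 17.8 mm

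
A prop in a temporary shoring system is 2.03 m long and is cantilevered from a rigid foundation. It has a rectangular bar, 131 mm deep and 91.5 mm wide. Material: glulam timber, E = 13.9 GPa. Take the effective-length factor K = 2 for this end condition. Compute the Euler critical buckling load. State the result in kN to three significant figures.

P_cr ≈ 69.6 kN

Buckling occurs about the weak axis: I_min = h·b³/12 with b = 91.5 mm (the shorter side).
I_min = 131×91.5³/12 = 8.363×10^6 mm⁴
I = 8.363×10^6 mm⁴ = 8.363×10^-6 m⁴
Effective length L_e = K·L = 2 × 2.03 = 4.060 m
P_cr = π²EI / L_e² = π² × 13.9×10⁹ × 8.363×10^-6 / 4.060² = 6.960×10^4 N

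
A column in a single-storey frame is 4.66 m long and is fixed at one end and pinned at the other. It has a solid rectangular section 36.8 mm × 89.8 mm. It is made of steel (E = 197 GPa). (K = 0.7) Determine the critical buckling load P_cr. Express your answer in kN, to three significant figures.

Buckling occurs about the weak axis: I_min = h·b³/12 with b = 36.8 mm (the shorter side).
I_min = 89.8×36.8³/12 = 3.729×10^5 mm⁴
I = 3.729×10^5 mm⁴ = 3.729×10^-7 m⁴
Effective length L_e = K·L = 0.7 × 4.66 = 3.262 m
P_cr = π²EI / L_e² = π² × 197×10⁹ × 3.729×10^-7 / 3.262² = 6.815×10^4 N

P_cr ≈ 68.1 kN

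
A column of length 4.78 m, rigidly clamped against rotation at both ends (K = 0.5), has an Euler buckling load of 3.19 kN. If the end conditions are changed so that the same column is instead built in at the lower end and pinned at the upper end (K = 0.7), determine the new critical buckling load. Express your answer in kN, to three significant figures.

P_cr ≈ 1.63 kN

P_cr ∝ 1/K², so P_cr,new = P_cr,old × (K_old/K_new)² = 3.19 × (0.5/0.7)²
= 3.19 × 0.5102 = 1.63 kN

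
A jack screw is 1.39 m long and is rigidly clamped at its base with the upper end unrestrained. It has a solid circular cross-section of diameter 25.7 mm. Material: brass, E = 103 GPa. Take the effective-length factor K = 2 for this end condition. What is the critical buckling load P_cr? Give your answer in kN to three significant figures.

P_cr ≈ 2.82 kN

I = πd⁴/64 = π×25.7⁴/64 = 2.141×10^4 mm⁴
I = 2.141×10^4 mm⁴ = 2.141×10^-8 m⁴
Effective length L_e = K·L = 2 × 1.39 = 2.780 m
P_cr = π²EI / L_e² = π² × 103×10⁹ × 2.141×10^-8 / 2.780² = 2.817×10^3 N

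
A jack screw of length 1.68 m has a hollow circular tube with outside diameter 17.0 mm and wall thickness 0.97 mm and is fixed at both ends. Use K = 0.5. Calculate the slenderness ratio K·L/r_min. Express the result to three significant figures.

λ ≈ 148

Inner diameter d_i = 17.0 − 2×0.97 = 15.06 mm
I = π(d_o⁴ − d_i⁴)/64 = π(17.0⁴ − 15.06⁴)/64 = 1.575×10^3 mm⁴
A = 48.85 mm²;  r_min = √(I/A) = √(1.575×10^3/48.85) = 5.678 mm
L_e = K·L = 0.5 × 1.68 m = 0.8400 m = 840.00 mm
λ = L_e / r_min = 840.00 / 5.678 = 148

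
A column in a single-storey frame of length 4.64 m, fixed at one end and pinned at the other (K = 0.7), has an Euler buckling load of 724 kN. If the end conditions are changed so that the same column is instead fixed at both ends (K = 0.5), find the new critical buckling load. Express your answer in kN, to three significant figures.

P_cr ≈ 1420 kN

P_cr ∝ 1/K², so P_cr,new = P_cr,old × (K_old/K_new)² = 724 × (0.7/0.5)²
= 724 × 1.960 = 1420 kN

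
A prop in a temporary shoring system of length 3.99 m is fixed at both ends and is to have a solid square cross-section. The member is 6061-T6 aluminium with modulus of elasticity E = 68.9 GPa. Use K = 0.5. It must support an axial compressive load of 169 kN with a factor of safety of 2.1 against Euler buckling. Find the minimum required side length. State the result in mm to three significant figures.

Required P_cr = n·P = 2.1 × 169 = 354.9 kN
L_e = K·L = 0.5 × 3.99 = 1.995 m
Required I = P_cr·L_e²/(π²E) = 3.549×10^5 × 1.995² / (π² × 6.89×10^10) = 2.077×10^-6 m⁴
I_req = 2.077×10^6 mm⁴
Solid square: I = a⁴/12  ⇒  a = (12I)^(1/4) = (12×2.077×10^6)^(1/4) = 70.7 mm

a ≈ 70.7 mm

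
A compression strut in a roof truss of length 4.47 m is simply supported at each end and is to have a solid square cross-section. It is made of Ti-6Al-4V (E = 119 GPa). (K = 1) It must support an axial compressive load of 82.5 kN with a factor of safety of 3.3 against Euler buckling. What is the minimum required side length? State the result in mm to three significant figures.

Required P_cr = n·P = 3.3 × 82.5 = 272.2 kN
L_e = K·L = 1 × 4.47 = 4.470 m
Required I = P_cr·L_e²/(π²E) = 2.723×10^5 × 4.470² / (π² × 1.19×10^11) = 4.632×10^-6 m⁴
I_req = 4.632×10^6 mm⁴
Solid square: I = a⁴/12  ⇒  a = (12I)^(1/4) = (12×4.632×10^6)^(1/4) = 86.3 mm

a ≈ 86.3 mm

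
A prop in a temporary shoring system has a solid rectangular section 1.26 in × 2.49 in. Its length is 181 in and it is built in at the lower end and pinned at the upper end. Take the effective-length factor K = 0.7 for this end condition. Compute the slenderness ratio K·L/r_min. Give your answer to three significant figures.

λ ≈ 348

Buckling occurs about the weak axis: I_min = h·b³/12 with b = 1.26 in (the shorter side).
I_min = 2.49×1.26³/12 = 0.4151 in⁴
A = 3.137 in²;  r_min = √(I/A) = √(0.4151/3.137) = 0.3637 in
L_e = K·L = 0.7 × 181 = 126.7 in
λ = L_e / r_min = 126.70 / 0.3637 = 348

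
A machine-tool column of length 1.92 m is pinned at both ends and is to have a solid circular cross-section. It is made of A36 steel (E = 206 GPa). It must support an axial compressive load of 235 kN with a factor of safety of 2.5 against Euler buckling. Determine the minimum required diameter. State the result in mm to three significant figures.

Required P_cr = n·P = 2.5 × 235 = 587.5 kN
L_e = K·L = 1 × 1.92 = 1.920 m
Required I = P_cr·L_e²/(π²E) = 5.875×10^5 × 1.920² / (π² × 2.06×10^11) = 1.065×10^-6 m⁴
I_req = 1.065×10^6 mm⁴
Solid circle: I = πd⁴/64  ⇒  d = (64I/π)^(1/4) = (64×1.065×10^6/π)^(1/4) = 68.3 mm

d ≈ 68.3 mm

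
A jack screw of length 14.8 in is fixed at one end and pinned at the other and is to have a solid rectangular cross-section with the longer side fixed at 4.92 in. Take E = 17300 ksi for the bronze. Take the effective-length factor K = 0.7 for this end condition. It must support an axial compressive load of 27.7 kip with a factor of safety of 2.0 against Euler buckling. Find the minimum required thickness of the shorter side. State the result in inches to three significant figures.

b ≈ 0.440 in

Required P_cr = n·P = 2.0 × 27.7 = 55.40 kip
L_e = K·L = 0.7 × 14.8 = 10.36 in
Required I = P_cr·L_e²/(π²E) = 5.540×10^4 × 10.36² / (π² × 1.73×10^7) = 3.482×10^-2 in⁴
Rectangle, weak axis: I_min = h·b³/12 with h = 4.92 in fixed  ⇒  b = (12I/h)^(1/3) = 0.440 in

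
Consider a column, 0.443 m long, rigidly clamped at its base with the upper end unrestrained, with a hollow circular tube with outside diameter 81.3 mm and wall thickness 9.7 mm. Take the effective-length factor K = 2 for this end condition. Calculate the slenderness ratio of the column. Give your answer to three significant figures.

λ ≈ 34.7

Inner diameter d_i = 81.3 − 2×9.7 = 61.90 mm
I = π(d_o⁴ − d_i⁴)/64 = π(81.3⁴ − 61.90⁴)/64 = 1.424×10^6 mm⁴
A = 2.182×10^3 mm²;  r_min = √(I/A) = √(1.424×10^6/2.182×10^3) = 25.55 mm
L_e = K·L = 2 × 0.443 m = 0.8860 m = 886.00 mm
λ = L_e / r_min = 886.00 / 25.55 = 34.7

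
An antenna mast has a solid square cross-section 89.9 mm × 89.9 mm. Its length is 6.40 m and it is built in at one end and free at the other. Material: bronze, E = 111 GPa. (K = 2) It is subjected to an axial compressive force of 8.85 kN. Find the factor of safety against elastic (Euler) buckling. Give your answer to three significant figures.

n ≈ 4.11

I = a⁴/12 = 89.9⁴/12 = 5.443×10^6 mm⁴
I = 5.443×10^6 mm⁴ = 5.443×10^-6 m⁴
Effective length L_e = K·L = 2 × 6.40 = 12.80 m
P_cr = π²EI / L_e² = π² × 111×10⁹ × 5.443×10^-6 / 12.80² = 3.640×10^4 N
Factor of safety n = P_cr / P = 36.397 / 8.85 = 4.11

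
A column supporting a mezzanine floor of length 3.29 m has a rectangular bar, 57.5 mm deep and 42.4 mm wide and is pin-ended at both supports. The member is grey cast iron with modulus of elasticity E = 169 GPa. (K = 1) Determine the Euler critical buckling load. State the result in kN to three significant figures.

Buckling occurs about the weak axis: I_min = h·b³/12 with b = 42.4 mm (the shorter side).
I_min = 57.5×42.4³/12 = 3.652×10^5 mm⁴
I = 3.652×10^5 mm⁴ = 3.652×10^-7 m⁴
Effective length L_e = K·L = 1 × 3.29 = 3.290 m
P_cr = π²EI / L_e² = π² × 169×10⁹ × 3.652×10^-7 / 3.290² = 5.628×10^4 N

P_cr ≈ 56.3 kN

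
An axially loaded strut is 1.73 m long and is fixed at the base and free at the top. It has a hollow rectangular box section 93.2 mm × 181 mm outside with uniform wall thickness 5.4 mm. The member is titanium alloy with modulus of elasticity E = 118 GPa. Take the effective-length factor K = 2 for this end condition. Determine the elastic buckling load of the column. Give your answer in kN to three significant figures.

Inner dimensions: h_i = 181 − 2×5.4 = 170.2 mm, b_i = 93.2 − 2×5.4 = 82.40 mm
Weak-axis I_min = (h_o·b_o³ − h_i·b_i³)/12 with b_o = 93.2, b_i = 82.40 mm (shorter outer/inner sides).
I_min = (181×93.2³ − 170.2×82.40³)/12 = 4.276×10^6 mm⁴
I = 4.276×10^6 mm⁴ = 4.276×10^-6 m⁴
Effective length L_e = K·L = 2 × 1.73 = 3.460 m
P_cr = π²EI / L_e² = π² × 118×10⁹ × 4.276×10^-6 / 3.460² = 4.159×10^5 N

P_cr ≈ 416 kN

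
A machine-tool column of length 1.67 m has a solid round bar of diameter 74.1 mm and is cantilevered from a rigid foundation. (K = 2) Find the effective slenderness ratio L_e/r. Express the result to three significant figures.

λ ≈ 180

I = πd⁴/64 = π×74.1⁴/64 = 1.480×10^6 mm⁴
A = 4.312×10^3 mm²;  r_min = √(I/A) = √(1.480×10^6/4.312×10^3) = 18.52 mm
L_e = K·L = 2 × 1.67 m = 3.340 m = 3340.0 mm
λ = L_e / r_min = 3340.0 / 18.52 = 180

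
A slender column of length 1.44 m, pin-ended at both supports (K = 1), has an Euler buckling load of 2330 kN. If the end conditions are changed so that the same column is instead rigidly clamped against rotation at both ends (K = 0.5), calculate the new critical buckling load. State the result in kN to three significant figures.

P_cr ∝ 1/K², so P_cr,new = P_cr,old × (K_old/K_new)² = 2330 × (1/0.5)²
= 2330 × 4.000 = 9320 kN

P_cr ≈ 9320 kN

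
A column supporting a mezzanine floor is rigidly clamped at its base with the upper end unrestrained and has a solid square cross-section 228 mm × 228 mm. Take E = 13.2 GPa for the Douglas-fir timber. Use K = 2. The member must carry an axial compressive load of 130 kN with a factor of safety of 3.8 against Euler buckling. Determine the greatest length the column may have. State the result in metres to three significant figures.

L_max ≈ 3.85 m

I = a⁴/12 = 228⁴/12 = 2.252×10^8 mm⁴
I = 2.252×10^-4 m⁴
Required critical load P_cr = n·P = 3.8 × 130 = 494.0 kN = 4.940×10^5 N
From P_cr = π²EI/(K·L)²:  L = (1/K)·√(π²EI/P_cr) = (1/2)·√(π²×1.32×10^10×2.252×10^-4/4.940×10^5)
L = 3.85 m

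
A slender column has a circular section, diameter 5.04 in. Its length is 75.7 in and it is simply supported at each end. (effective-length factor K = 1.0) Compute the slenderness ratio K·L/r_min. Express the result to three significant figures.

For a solid circle r = d/4 = 5.04/4 = 1.260 in
L_e = K·L = 1 × 75.7 = 75.70 in
λ = L_e / r_min = 75.700 / 1.260 = 60.1

λ ≈ 60.1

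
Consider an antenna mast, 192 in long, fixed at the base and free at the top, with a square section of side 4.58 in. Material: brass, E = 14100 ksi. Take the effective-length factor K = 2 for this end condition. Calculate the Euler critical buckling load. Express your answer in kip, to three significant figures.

I = a⁴/12 = 4.58⁴/12 = 36.67 in⁴
Effective length L_e = K·L = 2 × 192 = 384.0 in
P_cr = π²EI / L_e² = π² × 14100×10³ × 36.67 / 384.0² = 3.460×10^4 lb

P_cr ≈ 34.6 kip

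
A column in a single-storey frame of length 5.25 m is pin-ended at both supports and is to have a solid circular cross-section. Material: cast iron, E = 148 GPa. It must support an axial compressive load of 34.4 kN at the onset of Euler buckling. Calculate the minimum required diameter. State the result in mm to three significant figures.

L_e = K·L = 1 × 5.25 = 5.250 m
Required I = P_cr·L_e²/(π²E) = 3.440×10^4 × 5.250² / (π² × 1.48×10^11) = 6.491×10^-7 m⁴
I_req = 6.491×10^5 mm⁴
Solid circle: I = πd⁴/64  ⇒  d = (64I/π)^(1/4) = (64×6.491×10^5/π)^(1/4) = 60.3 mm

d ≈ 60.3 mm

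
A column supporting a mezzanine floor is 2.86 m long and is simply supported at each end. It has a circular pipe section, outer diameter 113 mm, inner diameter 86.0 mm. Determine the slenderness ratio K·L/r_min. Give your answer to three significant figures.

λ ≈ 80.6

d_o = 113 mm, d_i = 86.0 mm
I = π(d_o⁴ − d_i⁴)/64 = π(113⁴ − 86.00⁴)/64 = 5.318×10^6 mm⁴
A = 4.220×10^3 mm²;  r_min = √(I/A) = √(5.318×10^6/4.220×10^3) = 35.50 mm
L_e = K·L = 1 × 2.86 m = 2.860 m = 2860.0 mm
λ = L_e / r_min = 2860.0 / 35.50 = 80.6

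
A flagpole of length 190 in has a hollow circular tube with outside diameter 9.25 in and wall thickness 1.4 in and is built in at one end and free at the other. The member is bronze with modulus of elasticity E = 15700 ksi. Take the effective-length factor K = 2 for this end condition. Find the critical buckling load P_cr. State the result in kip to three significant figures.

P_cr ≈ 294 kip

Inner diameter d_i = 9.25 − 2×1.4 = 6.450 in
I = π(d_o⁴ − d_i⁴)/64 = π(9.25⁴ − 6.450⁴)/64 = 274.4 in⁴
Effective length L_e = K·L = 2 × 190 = 380.0 in
P_cr = π²EI / L_e² = π² × 15700×10³ × 274.4 / 380.0² = 2.945×10^5 lb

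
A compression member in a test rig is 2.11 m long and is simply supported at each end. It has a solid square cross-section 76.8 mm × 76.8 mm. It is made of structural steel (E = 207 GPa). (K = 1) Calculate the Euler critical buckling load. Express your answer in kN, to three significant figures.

I = a⁴/12 = 76.8⁴/12 = 2.899×10^6 mm⁴
I = 2.899×10^6 mm⁴ = 2.899×10^-6 m⁴
Effective length L_e = K·L = 1 × 2.11 = 2.110 m
P_cr = π²EI / L_e² = π² × 207×10⁹ × 2.899×10^-6 / 2.110² = 1.330×10^6 N

P_cr ≈ 1330 kN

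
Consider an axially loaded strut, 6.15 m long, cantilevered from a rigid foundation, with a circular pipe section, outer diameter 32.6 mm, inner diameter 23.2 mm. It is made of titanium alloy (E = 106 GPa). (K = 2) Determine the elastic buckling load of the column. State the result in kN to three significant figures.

P_cr ≈ 0.285 kN

d_o = 32.6 mm, d_i = 23.2 mm
I = π(d_o⁴ − d_i⁴)/64 = π(32.6⁴ − 23.20⁴)/64 = 4.122×10^4 mm⁴
I = 4.122×10^4 mm⁴ = 4.122×10^-8 m⁴
Effective length L_e = K·L = 2 × 6.15 = 12.30 m
P_cr = π²EI / L_e² = π² × 106×10⁹ × 4.122×10^-8 / 12.30² = 285.0 N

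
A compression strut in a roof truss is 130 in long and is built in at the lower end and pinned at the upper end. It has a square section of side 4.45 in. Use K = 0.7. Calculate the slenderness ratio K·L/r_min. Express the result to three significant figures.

λ ≈ 70.8

I = a⁴/12 = 4.45⁴/12 = 32.68 in⁴
A = 19.80 in²;  r_min = √(I/A) = √(32.68/19.80) = 1.285 in
L_e = K·L = 0.7 × 130 = 91.00 in
λ = L_e / r_min = 91.000 / 1.285 = 70.8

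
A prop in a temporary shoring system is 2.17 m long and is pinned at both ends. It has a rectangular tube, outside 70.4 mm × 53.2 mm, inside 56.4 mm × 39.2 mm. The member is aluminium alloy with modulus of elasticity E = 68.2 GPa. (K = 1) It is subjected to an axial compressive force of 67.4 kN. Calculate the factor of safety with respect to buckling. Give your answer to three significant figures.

n ≈ 1.27

Weak-axis I_min = (h_o·b_o³ − h_i·b_i³)/12 with b_o = 53.2, b_i = 39.20 mm (shorter outer/inner sides).
I_min = (70.4×53.2³ − 56.40×39.20³)/12 = 6.002×10^5 mm⁴
I = 6.002×10^5 mm⁴ = 6.002×10^-7 m⁴
Effective length L_e = K·L = 1 × 2.17 = 2.170 m
P_cr = π²EI / L_e² = π² × 68.2×10⁹ × 6.002×10^-7 / 2.170² = 8.580×10^4 N
Factor of safety n = P_cr / P = 85.798 / 67.4 = 1.27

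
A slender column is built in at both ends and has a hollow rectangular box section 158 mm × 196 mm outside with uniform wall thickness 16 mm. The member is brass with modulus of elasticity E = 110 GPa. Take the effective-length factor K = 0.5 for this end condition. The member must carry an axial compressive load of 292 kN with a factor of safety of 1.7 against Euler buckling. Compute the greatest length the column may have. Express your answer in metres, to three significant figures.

L_max ≈ 18.0 m

Inner dimensions: h_i = 196 − 2×16 = 164.0 mm, b_i = 158 − 2×16 = 126.0 mm
Weak-axis I_min = (h_o·b_o³ − h_i·b_i³)/12 with b_o = 158, b_i = 126.0 mm (shorter outer/inner sides).
I_min = (196×158³ − 164.0×126.0³)/12 = 3.709×10^7 mm⁴
I = 3.709×10^-5 m⁴
Required critical load P_cr = n·P = 1.7 × 292 = 496.4 kN = 4.964×10^5 N
From P_cr = π²EI/(K·L)²:  L = (1/K)·√(π²EI/P_cr) = (1/0.5)·√(π²×1.10×10^11×3.709×10^-5/4.964×10^5)
L = 18.0 m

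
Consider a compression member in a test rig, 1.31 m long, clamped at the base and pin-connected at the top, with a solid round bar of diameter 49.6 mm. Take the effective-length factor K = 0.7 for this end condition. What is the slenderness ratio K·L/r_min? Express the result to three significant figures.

I = πd⁴/64 = π×49.6⁴/64 = 2.971×10^5 mm⁴
A = 1.932×10^3 mm²;  r_min = √(I/A) = √(2.971×10^5/1.932×10^3) = 12.40 mm
L_e = K·L = 0.7 × 1.31 m = 0.9170 m = 917.00 mm
λ = L_e / r_min = 917.00 / 12.40 = 74.0

λ ≈ 74.0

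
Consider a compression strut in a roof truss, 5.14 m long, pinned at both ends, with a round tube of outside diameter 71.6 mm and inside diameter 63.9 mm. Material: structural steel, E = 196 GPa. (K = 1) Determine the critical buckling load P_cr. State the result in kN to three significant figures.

d_o = 71.6 mm, d_i = 63.9 mm
I = π(d_o⁴ − d_i⁴)/64 = π(71.6⁴ − 63.90⁴)/64 = 4.717×10^5 mm⁴
I = 4.717×10^5 mm⁴ = 4.717×10^-7 m⁴
Effective length L_e = K·L = 1 × 5.14 = 5.140 m
P_cr = π²EI / L_e² = π² × 196×10⁹ × 4.717×10^-7 / 5.140² = 3.454×10^4 N

P_cr ≈ 34.5 kN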